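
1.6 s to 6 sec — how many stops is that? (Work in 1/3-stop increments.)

1.6 → 2 → 2.5 → 3.2 → 4 → 5 → 6 — count the steps: 6 third-stops = 2 stops.

2 stops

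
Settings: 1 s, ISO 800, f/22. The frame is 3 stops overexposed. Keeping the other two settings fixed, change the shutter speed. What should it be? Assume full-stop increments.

1/8s

Overexposed by 3 stops → need 3 stops darker.
Shutter speed: 1 → 1/2 → 1/4 → 1/8.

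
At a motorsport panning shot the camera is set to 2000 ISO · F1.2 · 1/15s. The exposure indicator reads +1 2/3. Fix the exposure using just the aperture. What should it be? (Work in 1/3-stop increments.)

f/2.2

Overexposed by 1 2/3 stops → need 1 2/3 stops darker.
Aperture: f/1.2 → f/1.4 → f/1.6 → f/1.8 → f/2 → f/2.2.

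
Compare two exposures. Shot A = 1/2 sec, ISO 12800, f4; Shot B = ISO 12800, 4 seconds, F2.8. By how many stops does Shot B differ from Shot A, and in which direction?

Aperture: f/4 → f/2.8 — 1 stop opened up (brighter).
Shutter speed: 1/2 → 1 → 2 → 4 — 3 stops longer (brighter).
ISO: unchanged.
Net: +1 +3 = +4 stops.

4 stops brighter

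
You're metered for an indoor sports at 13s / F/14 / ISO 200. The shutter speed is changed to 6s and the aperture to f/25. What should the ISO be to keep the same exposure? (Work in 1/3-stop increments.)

Shutter speed: 13 → 10 → 8 → 6 — 1 stop faster (darker).
Aperture: f/14 → f/16 → f/18 → f/20 → f/22 → f/25 — 1 2/3 stops narrower (darker).
Net change so far: 2 2/3 stops darker. Offset with the ISO: 200 → 250 → 320 → 400 → 500 → 640 → 800 → 1000 → 1250.

ISO 1250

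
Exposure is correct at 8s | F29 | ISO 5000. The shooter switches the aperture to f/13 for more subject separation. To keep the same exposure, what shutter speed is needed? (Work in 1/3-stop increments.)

Aperture: f/29 → f/25 → f/22 → f/20 → f/18 → f/16 → f/14 → f/13 — 2 1/3 stops larger aperture (brighter).
Need 2 1/3 stops darker from the shutter speed: 8 → 6 → 5 → 4 → 3.2 → 2.5 → 2 → 1.6.

1.6 s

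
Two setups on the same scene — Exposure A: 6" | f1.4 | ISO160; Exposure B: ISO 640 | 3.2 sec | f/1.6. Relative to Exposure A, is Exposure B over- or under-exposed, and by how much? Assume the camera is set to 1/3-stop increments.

2/3 stop brighter

Aperture: f/1.4 → f/1.6 — 1/3 stop narrower (darker).
Shutter speed: 6 → 5 → 4 → 3.2 — 1 stop shorter (darker).
ISO: 160 → 200 → 250 → 320 → 400 → 500 → 640 — 2 stops raised (brighter).
Net: −1/3 −1 +2 = +2/3 stops.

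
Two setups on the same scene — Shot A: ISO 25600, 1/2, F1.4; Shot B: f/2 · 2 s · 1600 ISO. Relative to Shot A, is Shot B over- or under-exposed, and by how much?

Aperture: f/1.4 → f/2 — 1 stop stopped down (darker).
Shutter speed: 1/2 → 1 → 2 — 2 stops longer (brighter).
ISO: 25600 → 12800 → 6400 → 3200 → 1600 — 4 stops lower (darker).
Net: −1 +2 −4 = −3 stops.

3 stops darker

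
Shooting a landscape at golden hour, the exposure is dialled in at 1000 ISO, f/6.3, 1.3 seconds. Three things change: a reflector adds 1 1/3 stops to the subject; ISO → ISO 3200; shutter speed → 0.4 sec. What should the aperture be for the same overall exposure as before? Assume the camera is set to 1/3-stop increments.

f/10

Scene light: 1 1/3 stops brighter.
ISO: 1000 → 1250 → 1600 → 2000 → 2500 → 3200 — 1 2/3 stops higher (brighter).
Shutter speed: 1.3 → 1 → 0.8 → 0.6 → 0.5 → 0.4 — 1 2/3 stops shorter (darker).
Net so far: 1 1/3 stops brighter. Aperture: f/6.3 → f/7.1 → f/8 → f/9 → f/10.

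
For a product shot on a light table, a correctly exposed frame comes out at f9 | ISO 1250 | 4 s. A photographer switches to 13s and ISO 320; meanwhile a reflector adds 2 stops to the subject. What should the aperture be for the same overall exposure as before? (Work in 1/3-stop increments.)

Scene light: 2 stops brighter.
Shutter speed: 4 → 5 → 6 → 8 → 10 → 13 — 1 2/3 stops slower (brighter).
ISO: 1250 → 1000 → 800 → 640 → 500 → 400 → 320 — 2 stops lower (darker).
Net so far: 1 2/3 stops brighter. Aperture: f/9 → f/10 → f/11 → f/13 → f/14 → f/16.

f/16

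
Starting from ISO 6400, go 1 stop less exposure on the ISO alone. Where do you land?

ISO 3200

ISO: 6400 → 3200 — 1 stop lower (darker).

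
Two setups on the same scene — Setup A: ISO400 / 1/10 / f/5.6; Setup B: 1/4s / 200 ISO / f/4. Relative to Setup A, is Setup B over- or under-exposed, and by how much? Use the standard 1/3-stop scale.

1 1/3 stops brighter

Aperture: f/5.6 → f/5 → f/4.5 → f/4 — 1 stop wider (brighter).
Shutter speed: 1/10 → 1/8 → 1/6 → 1/5 → 1/4 — 1 1/3 stops longer (brighter).
ISO: 400 → 320 → 250 → 200 — 1 stop lower (darker).
Net: +1 +1 1/3 −1 = +1 1/3 stops.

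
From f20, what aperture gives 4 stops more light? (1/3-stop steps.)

f/5

Aperture: f/20 → f/18 → f/16 → f/14 → f/13 → f/11 → f/10 → f/9 → f/8 → f/7.1 → f/6.3 → f/5.6 → f/5 — 4 stops larger aperture (brighter).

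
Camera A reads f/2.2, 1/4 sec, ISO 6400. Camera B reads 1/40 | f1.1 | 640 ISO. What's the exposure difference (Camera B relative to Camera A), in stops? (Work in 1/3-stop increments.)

4 2/3 stops darker

Aperture: f/2.2 → f/2 → f/1.8 → f/1.6 → f/1.4 → f/1.2 → f/1.1 — 2 stops wider (brighter).
Shutter speed: 1/4 → 1/5 → 1/6 → 1/8 → 1/10 → 1/13 → 1/15 → 1/20 → 1/25 → 1/30 → 1/40 — 3 1/3 stops faster (darker).
ISO: 6400 → 5000 → 4000 → 3200 → 2500 → 2000 → 1600 → 1250 → 1000 → 800 → 640 — 3 1/3 stops lower (darker).
Net: +2 −3 1/3 −3 1/3 = −4 2/3 stops.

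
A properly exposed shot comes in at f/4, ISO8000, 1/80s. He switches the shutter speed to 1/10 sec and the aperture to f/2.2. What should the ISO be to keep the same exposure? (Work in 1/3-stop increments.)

ISO 320

Shutter speed: 1/80 → 1/60 → 1/50 → 1/40 → 1/30 → 1/25 → 1/20 → 1/15 → 1/13 → 1/10 — 3 stops slower (brighter).
Aperture: f/4 → f/3.5 → f/3.2 → f/2.8 → f/2.5 → f/2.2 — 1 2/3 stops wider (brighter).
Net change so far: 4 2/3 stops brighter. Offset with the ISO: 8000 → 6400 → 5000 → 4000 → 3200 → 2500 → 2000 → 1600 → 1250 → 1000 → 800 → 640 → 500 → 400 → 320.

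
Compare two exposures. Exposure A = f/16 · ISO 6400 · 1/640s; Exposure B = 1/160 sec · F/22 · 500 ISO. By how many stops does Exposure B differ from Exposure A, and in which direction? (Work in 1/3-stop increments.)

Aperture: f/16 → f/18 → f/20 → f/22 — 1 stop narrower (darker).
Shutter speed: 1/640 → 1/500 → 1/400 → 1/320 → 1/250 → 1/200 → 1/160 — 2 stops longer (brighter).
ISO: 6400 → 5000 → 4000 → 3200 → 2500 → 2000 → 1600 → 1250 → 1000 → 800 → 640 → 500 — 3 2/3 stops lower (darker).
Net: −1 +2 −3 2/3 = −2 2/3 stops.

2 2/3 stops darker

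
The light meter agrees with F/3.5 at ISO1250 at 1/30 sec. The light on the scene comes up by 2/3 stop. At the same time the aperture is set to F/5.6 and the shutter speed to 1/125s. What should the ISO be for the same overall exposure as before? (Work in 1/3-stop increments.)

ISO 8000

Scene light: 2/3 stop brighter.
Aperture: f/3.5 → f/4 → f/4.5 → f/5 → f/5.6 — 1 1/3 stops stopped down (darker).
Shutter speed: 1/30 → 1/40 → 1/50 → 1/60 → 1/80 → 1/100 → 1/125 — 2 stops shorter (darker).
Net so far: 2 2/3 stops darker. ISO: 1250 → 1600 → 2000 → 2500 → 3200 → 4000 → 5000 → 6400 → 8000.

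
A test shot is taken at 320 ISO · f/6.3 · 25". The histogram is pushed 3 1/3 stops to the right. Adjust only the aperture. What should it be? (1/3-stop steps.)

f/20

Overexposed by 3 1/3 stops → need 3 1/3 stops darker.
Aperture: f/6.3 → f/7.1 → f/8 → f/9 → f/10 → f/11 → f/13 → f/14 → f/16 → f/18 → f/20.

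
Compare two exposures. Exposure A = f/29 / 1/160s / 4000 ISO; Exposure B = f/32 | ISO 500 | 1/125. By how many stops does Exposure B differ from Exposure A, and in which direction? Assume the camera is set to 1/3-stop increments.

Aperture: f/29 → f/32 — 1/3 stop narrower (darker).
Shutter speed: 1/160 → 1/125 — 1/3 stop longer (brighter).
ISO: 4000 → 3200 → 2500 → 2000 → 1600 → 1250 → 1000 → 800 → 640 → 500 — 3 stops dropped (darker).
Net: −1/3 +1/3 −3 = −3 stops.

3 stops darker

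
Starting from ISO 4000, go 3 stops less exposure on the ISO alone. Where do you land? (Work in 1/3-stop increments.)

ISO 500

ISO: 4000 → 3200 → 2500 → 2000 → 1600 → 1250 → 1000 → 800 → 640 → 500 — 3 stops dropped (darker).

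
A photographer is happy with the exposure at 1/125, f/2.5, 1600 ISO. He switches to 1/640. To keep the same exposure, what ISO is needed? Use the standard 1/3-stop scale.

Shutter speed: 1/125 → 1/160 → 1/200 → 1/250 → 1/320 → 1/400 → 1/500 → 1/640 — 2 1/3 stops shorter (darker).
Need 2 1/3 stops brighter from the ISO: 1600 → 2000 → 2500 → 3200 → 4000 → 5000 → 6400 → 8000.

ISO 8000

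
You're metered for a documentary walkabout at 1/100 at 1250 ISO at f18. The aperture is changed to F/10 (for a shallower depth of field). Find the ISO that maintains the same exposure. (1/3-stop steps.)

ISO 400

Aperture: f/18 → f/16 → f/14 → f/13 → f/11 → f/10 — 1 2/3 stops larger aperture (brighter).
Need 1 2/3 stops darker from the ISO: 1250 → 1000 → 800 → 640 → 500 → 400.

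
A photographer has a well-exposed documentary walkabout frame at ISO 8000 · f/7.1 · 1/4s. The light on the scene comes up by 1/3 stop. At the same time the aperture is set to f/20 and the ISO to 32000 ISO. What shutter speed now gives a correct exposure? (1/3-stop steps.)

Scene light: 1/3 stop brighter.
Aperture: f/7.1 → f/8 → f/9 → f/10 → f/11 → f/13 → f/14 → f/16 → f/18 → f/20 — 3 stops narrower (darker).
ISO: 8000 → 10000 → 12800 → 16000 → 20000 → 25600 → 32000 — 2 stops higher (brighter).
Net so far: 2/3 stop darker. Shutter speed: 1/4 → 0.3 → 0.4.

0.4 s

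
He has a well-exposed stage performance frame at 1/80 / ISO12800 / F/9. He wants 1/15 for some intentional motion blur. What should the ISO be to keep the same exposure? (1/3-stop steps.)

Shutter speed: 1/80 → 1/60 → 1/50 → 1/40 → 1/30 → 1/25 → 1/20 → 1/15 — 2 1/3 stops longer (brighter).
Need 2 1/3 stops darker from the ISO: 12800 → 10000 → 8000 → 6400 → 5000 → 4000 → 3200 → 2500.

ISO 2500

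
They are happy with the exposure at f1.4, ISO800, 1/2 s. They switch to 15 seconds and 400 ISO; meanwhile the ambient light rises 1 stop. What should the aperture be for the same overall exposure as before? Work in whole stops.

Scene light: 1 stop brighter.
Shutter speed: 1/2 → 1 → 2 → 4 → 8 → 15 — 5 stops longer (brighter).
ISO: 800 → 400 — 1 stop lower (darker).
Net so far: 5 stops brighter. Aperture: f/1.4 → f/2 → f/2.8 → f/4 → f/5.6 → f/8.

f/8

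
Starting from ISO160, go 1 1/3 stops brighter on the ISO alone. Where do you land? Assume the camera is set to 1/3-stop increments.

ISO: 160 → 200 → 250 → 320 → 400 — 1 1/3 stops raised (brighter).

ISO 400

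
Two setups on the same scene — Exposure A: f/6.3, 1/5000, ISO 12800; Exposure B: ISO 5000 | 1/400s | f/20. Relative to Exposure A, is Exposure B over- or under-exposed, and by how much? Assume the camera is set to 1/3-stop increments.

Aperture: f/6.3 → f/7.1 → f/8 → f/9 → f/10 → f/11 → f/13 → f/14 → f/16 → f/18 → f/20 — 3 1/3 stops narrower (darker).
Shutter speed: 1/5000 → 1/4000 → 1/3200 → 1/2500 → 1/2000 → 1/1600 → 1/1250 → 1/1000 → 1/800 → 1/640 → 1/500 → 1/400 — 3 2/3 stops longer (brighter).
ISO: 12800 → 10000 → 8000 → 6400 → 5000 — 1 1/3 stops dropped (darker).
Net: −3 1/3 +3 2/3 −1 1/3 = −1 stop.

1 stop darker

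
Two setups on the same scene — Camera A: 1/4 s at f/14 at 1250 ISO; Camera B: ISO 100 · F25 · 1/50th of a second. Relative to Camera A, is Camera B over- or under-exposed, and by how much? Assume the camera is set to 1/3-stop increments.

9 stops darker

Aperture: f/14 → f/16 → f/18 → f/20 → f/22 → f/25 — 1 2/3 stops narrower (darker).
Shutter speed: 1/4 → 1/5 → 1/6 → 1/8 → 1/10 → 1/13 → 1/15 → 1/20 → 1/25 → 1/30 → 1/40 → 1/50 — 3 2/3 stops shorter (darker).
ISO: 1250 → 1000 → 800 → 640 → 500 → 400 → 320 → 250 → 200 → 160 → 125 → 100 — 3 2/3 stops lower (darker).
Net: −1 2/3 −3 2/3 −3 2/3 = −9 stops.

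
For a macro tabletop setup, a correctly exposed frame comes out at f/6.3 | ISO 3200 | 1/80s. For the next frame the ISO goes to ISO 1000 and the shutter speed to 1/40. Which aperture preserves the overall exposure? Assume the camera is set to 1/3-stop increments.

ISO: 3200 → 2500 → 2000 → 1600 → 1250 → 1000 — 1 2/3 stops lower (darker).
Shutter speed: 1/80 → 1/60 → 1/50 → 1/40 — 1 stop longer (brighter).
Net change so far: 2/3 stop darker. Offset with the aperture: f/6.3 → f/5.6 → f/5.

f/5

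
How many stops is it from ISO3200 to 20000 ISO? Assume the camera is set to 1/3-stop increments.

2 2/3 stops

3200 → 4000 → 5000 → 6400 → 8000 → 10000 → 12800 → 16000 → 20000 — count the steps: 8 third-stops = 2 2/3 stops.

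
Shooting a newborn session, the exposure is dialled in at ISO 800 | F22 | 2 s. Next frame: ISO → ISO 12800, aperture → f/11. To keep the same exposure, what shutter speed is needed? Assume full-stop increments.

ISO: 800 → 1600 → 3200 → 6400 → 12800 — 4 stops raised (brighter).
Aperture: f/22 → f/16 → f/11 — 2 stops wider (brighter).
Net change so far: 6 stops brighter. Offset with the shutter speed: 2 → 1 → 1/2 → 1/4 → 1/8 → 1/15 → 1/30.

1/30s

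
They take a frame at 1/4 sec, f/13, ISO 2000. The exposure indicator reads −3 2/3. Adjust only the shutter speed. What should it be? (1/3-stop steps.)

3.2 s

Underexposed by 3 2/3 stops → need 3 2/3 stops brighter.
Shutter speed: 1/4 → 0.3 → 0.4 → 0.5 → 0.6 → 0.8 → 1 → 1.3 → 1.6 → 2 → 2.5 → 3.2.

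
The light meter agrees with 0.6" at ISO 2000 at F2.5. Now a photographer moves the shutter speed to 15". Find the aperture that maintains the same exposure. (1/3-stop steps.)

Shutter speed: 0.6 → 0.8 → 1 → 1.3 → 1.6 → 2 → 2.5 → 3.2 → 4 → 5 → 6 → 8 → 10 → 13 → 15 — 4 2/3 stops longer (brighter).
Need 4 2/3 stops darker from the aperture: f/2.5 → f/2.8 → f/3.2 → f/3.5 → f/4 → f/4.5 → f/5 → f/5.6 → f/6.3 → f/7.1 → f/8 → f/9 → f/10 → f/11 → f/13.

f/13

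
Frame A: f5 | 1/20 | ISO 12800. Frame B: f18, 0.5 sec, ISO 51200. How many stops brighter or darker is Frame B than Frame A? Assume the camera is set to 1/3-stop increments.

1 2/3 stops brighter

Aperture: f/5 → f/5.6 → f/6.3 → f/7.1 → f/8 → f/9 → f/10 → f/11 → f/13 → f/14 → f/16 → f/18 — 3 2/3 stops smaller aperture (darker).
Shutter speed: 1/20 → 1/15 → 1/13 → 1/10 → 1/8 → 1/6 → 1/5 → 1/4 → 0.3 → 0.4 → 0.5 — 3 1/3 stops longer (brighter).
ISO: 12800 → 16000 → 20000 → 25600 → 32000 → 40000 → 51200 — 2 stops higher (brighter).
Net: −3 2/3 +3 1/3 +2 = +1 2/3 stops.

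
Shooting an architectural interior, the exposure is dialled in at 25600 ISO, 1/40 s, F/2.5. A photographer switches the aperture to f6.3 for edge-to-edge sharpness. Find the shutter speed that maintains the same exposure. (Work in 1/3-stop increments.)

Aperture: f/2.5 → f/2.8 → f/3.2 → f/3.5 → f/4 → f/4.5 → f/5 → f/5.6 → f/6.3 — 2 2/3 stops narrower (darker).
Need 2 2/3 stops brighter from the shutter speed: 1/40 → 1/30 → 1/25 → 1/20 → 1/15 → 1/13 → 1/10 → 1/8 → 1/6.

1/6s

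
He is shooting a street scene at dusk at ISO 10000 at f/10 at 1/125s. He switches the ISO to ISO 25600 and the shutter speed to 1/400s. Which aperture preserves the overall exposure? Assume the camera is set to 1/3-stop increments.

f/9

ISO: 10000 → 12800 → 16000 → 20000 → 25600 — 1 1/3 stops raised (brighter).
Shutter speed: 1/125 → 1/160 → 1/200 → 1/250 → 1/320 → 1/400 — 1 2/3 stops shorter (darker).
Net change so far: 1/3 stop darker. Offset with the aperture: f/10 → f/9.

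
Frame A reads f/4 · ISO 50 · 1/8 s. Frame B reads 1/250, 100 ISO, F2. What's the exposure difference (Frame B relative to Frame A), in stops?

2 stops darker

Aperture: f/4 → f/2.8 → f/2 — 2 stops larger aperture (brighter).
Shutter speed: 1/8 → 1/15 → 1/30 → 1/60 → 1/125 → 1/250 — 5 stops faster (darker).
ISO: 50 → 100 — 1 stop raised (brighter).
Net: +2 −5 +1 = −2 stops.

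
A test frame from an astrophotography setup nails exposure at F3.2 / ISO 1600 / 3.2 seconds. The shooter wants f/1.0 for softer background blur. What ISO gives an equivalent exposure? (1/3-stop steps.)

ISO 160

Aperture: f/3.2 → f/2.8 → f/2.5 → f/2.2 → f/2 → f/1.8 → f/1.6 → f/1.4 → f/1.2 → f/1.1 → f/1.0 — 3 1/3 stops larger aperture (brighter).
Need 3 1/3 stops darker from the ISO: 1600 → 1250 → 1000 → 800 → 640 → 500 → 400 → 320 → 250 → 200 → 160.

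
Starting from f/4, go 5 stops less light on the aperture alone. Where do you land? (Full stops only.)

Aperture: f/4 → f/5.6 → f/8 → f/11 → f/16 → f/22 — 5 stops smaller aperture (darker).

f/22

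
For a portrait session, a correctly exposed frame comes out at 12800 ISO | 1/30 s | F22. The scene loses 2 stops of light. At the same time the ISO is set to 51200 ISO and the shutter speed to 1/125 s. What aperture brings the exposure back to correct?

Scene light: 2 stops darker.
ISO: 12800 → 25600 → 51200 — 2 stops higher (brighter).
Shutter speed: 1/30 → 1/60 → 1/125 — 2 stops faster (darker).
Net so far: 2 stops darker. Aperture: f/22 → f/16 → f/11.

f/11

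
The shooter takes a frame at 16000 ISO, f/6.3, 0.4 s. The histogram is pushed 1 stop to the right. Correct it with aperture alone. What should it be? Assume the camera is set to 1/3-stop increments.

Overexposed by 1 stop → need 1 stop darker.
Aperture: f/6.3 → f/7.1 → f/8 → f/9.

f/9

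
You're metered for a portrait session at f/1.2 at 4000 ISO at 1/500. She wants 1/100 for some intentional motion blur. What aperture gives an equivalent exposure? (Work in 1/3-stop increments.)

f/2.8

Shutter speed: 1/500 → 1/400 → 1/320 → 1/250 → 1/200 → 1/160 → 1/125 → 1/100 — 2 1/3 stops longer (brighter).
Need 2 1/3 stops darker from the aperture: f/1.2 → f/1.4 → f/1.6 → f/1.8 → f/2 → f/2.2 → f/2.5 → f/2.8.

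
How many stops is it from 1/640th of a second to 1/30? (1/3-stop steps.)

4 1/3 stops

1/640 → 1/500 → 1/400 → 1/320 → 1/250 → 1/200 → 1/160 → 1/125 → 1/100 → 1/80 → 1/60 → 1/50 → 1/40 → 1/30 — count the steps: 13 third-stops = 4 1/3 stops.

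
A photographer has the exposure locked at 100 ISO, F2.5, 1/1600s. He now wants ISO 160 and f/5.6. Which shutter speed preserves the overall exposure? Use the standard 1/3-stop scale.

ISO: 100 → 125 → 160 — 2/3 stop higher (brighter).
Aperture: f/2.5 → f/2.8 → f/3.2 → f/3.5 → f/4 → f/4.5 → f/5 → f/5.6 — 2 1/3 stops narrower (darker).
Net change so far: 1 2/3 stops darker. Offset with the shutter speed: 1/1600 → 1/1250 → 1/1000 → 1/800 → 1/640 → 1/500.

1/500s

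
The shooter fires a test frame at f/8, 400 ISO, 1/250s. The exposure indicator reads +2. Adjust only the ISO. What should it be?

ISO 100

Overexposed by 2 stops → need 2 stops darker.
ISO: 400 → 200 → 100.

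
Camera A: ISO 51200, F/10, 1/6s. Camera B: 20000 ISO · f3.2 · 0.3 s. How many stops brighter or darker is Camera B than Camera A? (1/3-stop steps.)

Aperture: f/10 → f/9 → f/8 → f/7.1 → f/6.3 → f/5.6 → f/5 → f/4.5 → f/4 → f/3.5 → f/3.2 — 3 1/3 stops wider (brighter).
Shutter speed: 1/6 → 1/5 → 1/4 → 0.3 — 1 stop longer (brighter).
ISO: 51200 → 40000 → 32000 → 25600 → 20000 — 1 1/3 stops dropped (darker).
Net: +3 1/3 +1 −1 1/3 = +3 stops.

3 stops brighter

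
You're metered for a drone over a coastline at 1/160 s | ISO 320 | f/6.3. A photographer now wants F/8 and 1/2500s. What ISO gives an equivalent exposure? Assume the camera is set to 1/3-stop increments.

ISO 8000

Aperture: f/6.3 → f/7.1 → f/8 — 2/3 stop smaller aperture (darker).
Shutter speed: 1/160 → 1/200 → 1/250 → 1/320 → 1/400 → 1/500 → 1/640 → 1/800 → 1/1000 → 1/1250 → 1/1600 → 1/2000 → 1/2500 — 4 stops faster (darker).
Net change so far: 4 2/3 stops darker. Offset with the ISO: 320 → 400 → 500 → 640 → 800 → 1000 → 1250 → 1600 → 2000 → 2500 → 3200 → 4000 → 5000 → 6400 → 8000.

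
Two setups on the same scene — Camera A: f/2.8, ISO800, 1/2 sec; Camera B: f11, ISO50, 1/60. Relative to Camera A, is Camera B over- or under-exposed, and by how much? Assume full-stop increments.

13 stops darker

Aperture: f/2.8 → f/4 → f/5.6 → f/8 → f/11 — 4 stops stopped down (darker).
Shutter speed: 1/2 → 1/4 → 1/8 → 1/15 → 1/30 → 1/60 — 5 stops faster (darker).
ISO: 800 → 400 → 200 → 100 → 50 — 4 stops lower (darker).
Net: −4 −5 −4 = −13 stops.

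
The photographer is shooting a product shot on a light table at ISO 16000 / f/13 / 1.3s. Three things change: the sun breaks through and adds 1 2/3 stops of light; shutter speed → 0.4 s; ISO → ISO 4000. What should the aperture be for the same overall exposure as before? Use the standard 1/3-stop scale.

Scene light: 1 2/3 stops brighter.
Shutter speed: 1.3 → 1 → 0.8 → 0.6 → 0.5 → 0.4 — 1 2/3 stops shorter (darker).
ISO: 16000 → 12800 → 10000 → 8000 → 6400 → 5000 → 4000 — 2 stops lower (darker).
Net so far: 2 stops darker. Aperture: f/13 → f/11 → f/10 → f/9 → f/8 → f/7.1 → f/6.3.

f/6.3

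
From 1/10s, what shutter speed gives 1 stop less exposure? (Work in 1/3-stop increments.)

Shutter speed: 1/10 → 1/13 → 1/15 → 1/20 — 1 stop shorter (darker).

1/20s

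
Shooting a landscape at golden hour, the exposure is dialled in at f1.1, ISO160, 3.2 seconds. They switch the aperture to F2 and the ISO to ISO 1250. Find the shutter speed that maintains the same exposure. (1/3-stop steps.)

Aperture: f/1.1 → f/1.2 → f/1.4 → f/1.6 → f/1.8 → f/2 — 1 2/3 stops stopped down (darker).
ISO: 160 → 200 → 250 → 320 → 400 → 500 → 640 → 800 → 1000 → 1250 — 3 stops higher (brighter).
Net change so far: 1 1/3 stops brighter. Offset with the shutter speed: 3.2 → 2.5 → 2 → 1.6 → 1.3.

1.3 s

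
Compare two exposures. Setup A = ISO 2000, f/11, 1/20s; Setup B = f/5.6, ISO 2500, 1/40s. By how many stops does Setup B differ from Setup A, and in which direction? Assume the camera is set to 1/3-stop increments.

1 1/3 stops brighter

Aperture: f/11 → f/10 → f/9 → f/8 → f/7.1 → f/6.3 → f/5.6 — 2 stops opened up (brighter).
Shutter speed: 1/20 → 1/25 → 1/30 → 1/40 — 1 stop shorter (darker).
ISO: 2000 → 2500 — 1/3 stop higher (brighter).
Net: +2 −1 +1/3 = +1 1/3 stops.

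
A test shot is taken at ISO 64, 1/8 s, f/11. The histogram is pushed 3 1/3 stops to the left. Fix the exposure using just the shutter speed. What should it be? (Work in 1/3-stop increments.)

Underexposed by 3 1/3 stops → need 3 1/3 stops brighter.
Shutter speed: 1/8 → 1/6 → 1/5 → 1/4 → 0.3 → 0.4 → 0.5 → 0.6 → 0.8 → 1 → 1.3.

1.3 s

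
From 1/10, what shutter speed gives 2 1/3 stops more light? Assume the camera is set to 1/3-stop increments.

0.5 s

Shutter speed: 1/10 → 1/8 → 1/6 → 1/5 → 1/4 → 0.3 → 0.4 → 0.5 — 2 1/3 stops longer (brighter).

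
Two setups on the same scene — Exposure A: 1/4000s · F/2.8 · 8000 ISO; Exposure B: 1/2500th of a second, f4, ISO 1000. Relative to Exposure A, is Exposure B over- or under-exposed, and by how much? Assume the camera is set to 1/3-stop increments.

Aperture: f/2.8 → f/3.2 → f/3.5 → f/4 — 1 stop stopped down (darker).
Shutter speed: 1/4000 → 1/3200 → 1/2500 — 2/3 stop longer (brighter).
ISO: 8000 → 6400 → 5000 → 4000 → 3200 → 2500 → 2000 → 1600 → 1250 → 1000 — 3 stops lower (darker).
Net: −1 +2/3 −3 = −3 1/3 stops.

3 1/3 stops darker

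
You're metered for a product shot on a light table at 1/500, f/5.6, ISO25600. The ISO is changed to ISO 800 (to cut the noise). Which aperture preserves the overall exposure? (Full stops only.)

f/1.0

ISO: 25600 → 12800 → 6400 → 3200 → 1600 → 800 — 5 stops dropped (darker).
Need 5 stops brighter from the aperture: f/5.6 → f/4 → f/2.8 → f/2 → f/1.4 → f/1.0.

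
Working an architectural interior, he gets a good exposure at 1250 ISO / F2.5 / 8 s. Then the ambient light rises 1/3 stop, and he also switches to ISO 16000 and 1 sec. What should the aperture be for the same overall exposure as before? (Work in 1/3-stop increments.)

Scene light: 1/3 stop brighter.
ISO: 1250 → 1600 → 2000 → 2500 → 3200 → 4000 → 5000 → 6400 → 8000 → 10000 → 12800 → 16000 — 3 2/3 stops higher (brighter).
Shutter speed: 8 → 6 → 5 → 4 → 3.2 → 2.5 → 2 → 1.6 → 1.3 → 1 — 3 stops faster (darker).
Net so far: 1 stop brighter. Aperture: f/2.5 → f/2.8 → f/3.2 → f/3.5.

f/3.5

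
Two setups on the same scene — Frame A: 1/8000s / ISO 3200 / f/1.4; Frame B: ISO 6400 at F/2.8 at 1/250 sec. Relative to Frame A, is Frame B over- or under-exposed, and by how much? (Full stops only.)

Aperture: f/1.4 → f/2 → f/2.8 — 2 stops narrower (darker).
Shutter speed: 1/8000 → 1/4000 → 1/2000 → 1/1000 → 1/500 → 1/250 — 5 stops slower (brighter).
ISO: 3200 → 6400 — 1 stop raised (brighter).
Net: −2 +5 +1 = +4 stops.

4 stops brighter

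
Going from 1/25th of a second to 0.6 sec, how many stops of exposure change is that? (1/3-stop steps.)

4 stops

1/25 → 1/20 → 1/15 → 1/13 → 1/10 → 1/8 → 1/6 → 1/5 → 1/4 → 0.3 → 0.4 → 0.5 → 0.6 — count the steps: 12 third-stops = 4 stops.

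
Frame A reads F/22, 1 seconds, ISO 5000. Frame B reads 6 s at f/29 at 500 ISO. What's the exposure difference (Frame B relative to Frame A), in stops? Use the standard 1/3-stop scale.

1 1/3 stops darker

Aperture: f/22 → f/25 → f/29 — 2/3 stop smaller aperture (darker).
Shutter speed: 1 → 1.3 → 1.6 → 2 → 2.5 → 3.2 → 4 → 5 → 6 — 2 2/3 stops longer (brighter).
ISO: 5000 → 4000 → 3200 → 2500 → 2000 → 1600 → 1250 → 1000 → 800 → 640 → 500 — 3 1/3 stops lower (darker).
Net: −2/3 +2 2/3 −3 1/3 = −1 1/3 stops.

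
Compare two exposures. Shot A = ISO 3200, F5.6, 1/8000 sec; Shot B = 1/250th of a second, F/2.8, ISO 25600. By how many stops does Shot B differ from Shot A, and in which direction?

Aperture: f/5.6 → f/4 → f/2.8 — 2 stops larger aperture (brighter).
Shutter speed: 1/8000 → 1/4000 → 1/2000 → 1/1000 → 1/500 → 1/250 — 5 stops longer (brighter).
ISO: 3200 → 6400 → 12800 → 25600 — 3 stops higher (brighter).
Net: +2 +5 +3 = +10 stops.

10 stops brighter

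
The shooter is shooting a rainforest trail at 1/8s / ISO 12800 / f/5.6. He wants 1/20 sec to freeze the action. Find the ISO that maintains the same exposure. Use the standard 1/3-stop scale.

ISO 32000

Shutter speed: 1/8 → 1/10 → 1/13 → 1/15 → 1/20 — 1 1/3 stops shorter (darker).
Need 1 1/3 stops brighter from the ISO: 12800 → 16000 → 20000 → 25600 → 32000.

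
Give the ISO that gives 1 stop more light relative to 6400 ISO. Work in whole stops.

ISO 12800

ISO: 6400 → 12800 — 1 stop raised (brighter).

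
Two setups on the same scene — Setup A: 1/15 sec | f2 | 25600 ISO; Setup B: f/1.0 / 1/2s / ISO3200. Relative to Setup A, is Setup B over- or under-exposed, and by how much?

2 stops brighter

Aperture: f/2 → f/1.4 → f/1.0 — 2 stops larger aperture (brighter).
Shutter speed: 1/15 → 1/8 → 1/4 → 1/2 — 3 stops slower (brighter).
ISO: 25600 → 12800 → 6400 → 3200 — 3 stops lower (darker).
Net: +2 +3 −3 = +2 stops.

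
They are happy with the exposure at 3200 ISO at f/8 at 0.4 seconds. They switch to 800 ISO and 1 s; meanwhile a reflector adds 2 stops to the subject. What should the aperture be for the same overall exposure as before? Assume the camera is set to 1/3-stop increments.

Scene light: 2 stops brighter.
ISO: 3200 → 2500 → 2000 → 1600 → 1250 → 1000 → 800 — 2 stops lower (darker).
Shutter speed: 0.4 → 0.5 → 0.6 → 0.8 → 1 — 1 1/3 stops longer (brighter).
Net so far: 1 1/3 stops brighter. Aperture: f/8 → f/9 → f/10 → f/11 → f/13.

f/13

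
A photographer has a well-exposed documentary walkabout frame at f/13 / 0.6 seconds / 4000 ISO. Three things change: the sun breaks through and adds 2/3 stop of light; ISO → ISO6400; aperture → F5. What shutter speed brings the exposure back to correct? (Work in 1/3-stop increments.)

Scene light: 2/3 stop brighter.
ISO: 4000 → 5000 → 6400 — 2/3 stop higher (brighter).
Aperture: f/13 → f/11 → f/10 → f/9 → f/8 → f/7.1 → f/6.3 → f/5.6 → f/5 — 2 2/3 stops opened up (brighter).
Net so far: 4 stops brighter. Shutter speed: 0.6 → 0.5 → 0.4 → 0.3 → 1/4 → 1/5 → 1/6 → 1/8 → 1/10 → 1/13 → 1/15 → 1/20 → 1/25.

1/25s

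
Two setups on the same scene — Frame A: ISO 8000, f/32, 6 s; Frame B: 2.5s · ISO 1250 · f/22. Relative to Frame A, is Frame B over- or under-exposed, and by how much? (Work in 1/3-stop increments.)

3 stops darker

Aperture: f/32 → f/29 → f/25 → f/22 — 1 stop larger aperture (brighter).
Shutter speed: 6 → 5 → 4 → 3.2 → 2.5 — 1 1/3 stops faster (darker).
ISO: 8000 → 6400 → 5000 → 4000 → 3200 → 2500 → 2000 → 1600 → 1250 — 2 2/3 stops dropped (darker).
Net: +1 −1 1/3 −2 2/3 = −3 stops.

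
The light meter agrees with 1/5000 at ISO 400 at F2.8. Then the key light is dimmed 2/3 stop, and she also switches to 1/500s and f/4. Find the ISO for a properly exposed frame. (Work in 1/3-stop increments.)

Scene light: 2/3 stop darker.
Shutter speed: 1/5000 → 1/4000 → 1/3200 → 1/2500 → 1/2000 → 1/1600 → 1/1250 → 1/1000 → 1/800 → 1/640 → 1/500 — 3 1/3 stops longer (brighter).
Aperture: f/2.8 → f/3.2 → f/3.5 → f/4 — 1 stop narrower (darker).
Net so far: 1 2/3 stops brighter. ISO: 400 → 320 → 250 → 200 → 160 → 125.

ISO 125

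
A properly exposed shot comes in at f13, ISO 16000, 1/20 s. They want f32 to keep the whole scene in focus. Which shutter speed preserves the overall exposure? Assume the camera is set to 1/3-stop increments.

Aperture: f/13 → f/14 → f/16 → f/18 → f/20 → f/22 → f/25 → f/29 → f/32 — 2 2/3 stops stopped down (darker).
Need 2 2/3 stops brighter from the shutter speed: 1/20 → 1/15 → 1/13 → 1/10 → 1/8 → 1/6 → 1/5 → 1/4 → 0.3.

0.3 s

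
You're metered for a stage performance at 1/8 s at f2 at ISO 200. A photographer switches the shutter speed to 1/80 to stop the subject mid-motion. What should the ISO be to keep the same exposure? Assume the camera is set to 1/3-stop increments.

Shutter speed: 1/8 → 1/10 → 1/13 → 1/15 → 1/20 → 1/25 → 1/30 → 1/40 → 1/50 → 1/60 → 1/80 — 3 1/3 stops shorter (darker).
Need 3 1/3 stops brighter from the ISO: 200 → 250 → 320 → 400 → 500 → 640 → 800 → 1000 → 1250 → 1600 → 2000.

ISO 2000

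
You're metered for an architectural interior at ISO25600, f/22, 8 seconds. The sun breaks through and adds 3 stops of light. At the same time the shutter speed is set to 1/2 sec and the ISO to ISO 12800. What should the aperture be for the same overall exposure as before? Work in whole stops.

f/11

Scene light: 3 stops brighter.
Shutter speed: 8 → 4 → 2 → 1 → 1/2 — 4 stops shorter (darker).
ISO: 25600 → 12800 — 1 stop lower (darker).
Net so far: 2 stops darker. Aperture: f/22 → f/16 → f/11.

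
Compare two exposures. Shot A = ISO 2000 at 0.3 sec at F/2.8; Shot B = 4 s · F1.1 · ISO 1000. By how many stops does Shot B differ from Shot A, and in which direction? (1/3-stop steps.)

Aperture: f/2.8 → f/2.5 → f/2.2 → f/2 → f/1.8 → f/1.6 → f/1.4 → f/1.2 → f/1.1 — 2 2/3 stops wider (brighter).
Shutter speed: 0.3 → 0.4 → 0.5 → 0.6 → 0.8 → 1 → 1.3 → 1.6 → 2 → 2.5 → 3.2 → 4 — 3 2/3 stops longer (brighter).
ISO: 2000 → 1600 → 1250 → 1000 — 1 stop lower (darker).
Net: +2 2/3 +3 2/3 −1 = +5 1/3 stops.

5 1/3 stops brighter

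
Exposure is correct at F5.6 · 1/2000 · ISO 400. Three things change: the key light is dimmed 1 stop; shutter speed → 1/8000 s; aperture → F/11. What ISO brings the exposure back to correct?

ISO 12800

Scene light: 1 stop darker.
Shutter speed: 1/2000 → 1/4000 → 1/8000 — 2 stops shorter (darker).
Aperture: f/5.6 → f/8 → f/11 — 2 stops narrower (darker).
Net so far: 5 stops darker. ISO: 400 → 800 → 1600 → 3200 → 6400 → 12800.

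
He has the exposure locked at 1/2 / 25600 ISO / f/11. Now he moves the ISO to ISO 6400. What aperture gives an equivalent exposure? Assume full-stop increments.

f/5.6

ISO: 25600 → 12800 → 6400 — 2 stops dropped (darker).
Need 2 stops brighter from the aperture: f/11 → f/8 → f/5.6.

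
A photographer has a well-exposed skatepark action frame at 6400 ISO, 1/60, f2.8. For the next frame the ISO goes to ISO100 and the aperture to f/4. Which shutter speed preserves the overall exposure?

ISO: 6400 → 3200 → 1600 → 800 → 400 → 200 → 100 — 6 stops dropped (darker).
Aperture: f/2.8 → f/4 — 1 stop stopped down (darker).
Net change so far: 7 stops darker. Offset with the shutter speed: 1/60 → 1/30 → 1/15 → 1/8 → 1/4 → 1/2 → 1 → 2.

2 s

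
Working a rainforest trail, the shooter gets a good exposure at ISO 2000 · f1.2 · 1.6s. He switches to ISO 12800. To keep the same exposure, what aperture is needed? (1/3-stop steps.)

ISO: 2000 → 2500 → 3200 → 4000 → 5000 → 6400 → 8000 → 10000 → 12800 — 2 2/3 stops raised (brighter).
Need 2 2/3 stops darker from the aperture: f/1.2 → f/1.4 → f/1.6 → f/1.8 → f/2 → f/2.2 → f/2.5 → f/2.8 → f/3.2.

f/3.2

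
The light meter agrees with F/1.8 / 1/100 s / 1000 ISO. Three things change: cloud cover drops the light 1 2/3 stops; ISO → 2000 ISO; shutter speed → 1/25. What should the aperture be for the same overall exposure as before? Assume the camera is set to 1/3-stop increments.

Scene light: 1 2/3 stops darker.
ISO: 1000 → 1250 → 1600 → 2000 — 1 stop raised (brighter).
Shutter speed: 1/100 → 1/80 → 1/60 → 1/50 → 1/40 → 1/30 → 1/25 — 2 stops slower (brighter).
Net so far: 1 1/3 stops brighter. Aperture: f/1.8 → f/2 → f/2.2 → f/2.5 → f/2.8.

f/2.8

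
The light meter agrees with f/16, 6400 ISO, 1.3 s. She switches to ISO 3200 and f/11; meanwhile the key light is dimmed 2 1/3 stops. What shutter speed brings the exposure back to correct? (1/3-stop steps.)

6 s

Scene light: 2 1/3 stops darker.
ISO: 6400 → 5000 → 4000 → 3200 — 1 stop lower (darker).
Aperture: f/16 → f/14 → f/13 → f/11 — 1 stop larger aperture (brighter).
Net so far: 2 1/3 stops darker. Shutter speed: 1.3 → 1.6 → 2 → 2.5 → 3.2 → 4 → 5 → 6.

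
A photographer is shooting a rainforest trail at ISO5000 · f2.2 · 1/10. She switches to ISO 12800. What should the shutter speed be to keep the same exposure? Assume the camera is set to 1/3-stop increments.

1/25s

ISO: 5000 → 6400 → 8000 → 10000 → 12800 — 1 1/3 stops higher (brighter).
Need 1 1/3 stops darker from the shutter speed: 1/10 → 1/13 → 1/15 → 1/20 → 1/25.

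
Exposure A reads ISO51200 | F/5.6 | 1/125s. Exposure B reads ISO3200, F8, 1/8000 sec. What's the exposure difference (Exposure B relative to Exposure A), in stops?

11 stops darker

Aperture: f/5.6 → f/8 — 1 stop stopped down (darker).
Shutter speed: 1/125 → 1/250 → 1/500 → 1/1000 → 1/2000 → 1/4000 → 1/8000 — 6 stops shorter (darker).
ISO: 51200 → 25600 → 12800 → 6400 → 3200 — 4 stops dropped (darker).
Net: −1 −6 −4 = −11 stops.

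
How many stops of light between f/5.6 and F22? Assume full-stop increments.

f/5.6 → f/8 → f/11 → f/16 → f/22 — count the steps: 4 stops.

4 stops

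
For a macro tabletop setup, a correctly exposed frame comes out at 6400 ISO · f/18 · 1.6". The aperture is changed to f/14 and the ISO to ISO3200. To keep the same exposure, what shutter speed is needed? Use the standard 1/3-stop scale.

Aperture: f/18 → f/16 → f/14 — 2/3 stop wider (brighter).
ISO: 6400 → 5000 → 4000 → 3200 — 1 stop lower (darker).
Net change so far: 1/3 stop darker. Offset with the shutter speed: 1.6 → 2.

2 s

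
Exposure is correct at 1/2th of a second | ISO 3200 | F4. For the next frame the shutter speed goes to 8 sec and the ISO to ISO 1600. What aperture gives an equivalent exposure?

Shutter speed: 1/2 → 1 → 2 → 4 → 8 — 4 stops slower (brighter).
ISO: 3200 → 1600 — 1 stop lower (darker).
Net change so far: 3 stops brighter. Offset with the aperture: f/4 → f/5.6 → f/8 → f/11.

f/11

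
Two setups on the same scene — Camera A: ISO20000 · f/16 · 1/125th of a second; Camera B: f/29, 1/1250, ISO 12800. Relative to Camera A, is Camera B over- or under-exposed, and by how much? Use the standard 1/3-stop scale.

5 2/3 stops darker

Aperture: f/16 → f/18 → f/20 → f/22 → f/25 → f/29 — 1 2/3 stops stopped down (darker).
Shutter speed: 1/125 → 1/160 → 1/200 → 1/250 → 1/320 → 1/400 → 1/500 → 1/640 → 1/800 → 1/1000 → 1/1250 — 3 1/3 stops faster (darker).
ISO: 20000 → 16000 → 12800 — 2/3 stop dropped (darker).
Net: −1 2/3 −3 1/3 −2/3 = −5 2/3 stops.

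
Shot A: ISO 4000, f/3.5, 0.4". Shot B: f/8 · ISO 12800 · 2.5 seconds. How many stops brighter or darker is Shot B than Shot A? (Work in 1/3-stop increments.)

2 stops brighter

Aperture: f/3.5 → f/4 → f/4.5 → f/5 → f/5.6 → f/6.3 → f/7.1 → f/8 — 2 1/3 stops smaller aperture (darker).
Shutter speed: 0.4 → 0.5 → 0.6 → 0.8 → 1 → 1.3 → 1.6 → 2 → 2.5 — 2 2/3 stops longer (brighter).
ISO: 4000 → 5000 → 6400 → 8000 → 10000 → 12800 — 1 2/3 stops raised (brighter).
Net: −2 1/3 +2 2/3 +1 2/3 = +2 stops.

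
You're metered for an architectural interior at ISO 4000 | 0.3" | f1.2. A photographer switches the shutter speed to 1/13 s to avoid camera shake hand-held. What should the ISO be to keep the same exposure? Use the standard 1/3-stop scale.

Shutter speed: 0.3 → 1/4 → 1/5 → 1/6 → 1/8 → 1/10 → 1/13 — 2 stops faster (darker).
Need 2 stops brighter from the ISO: 4000 → 5000 → 6400 → 8000 → 10000 → 12800 → 16000.

ISO 16000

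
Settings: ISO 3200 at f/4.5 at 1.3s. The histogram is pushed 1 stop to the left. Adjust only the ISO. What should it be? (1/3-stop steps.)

ISO 6400

Underexposed by 1 stop → need 1 stop brighter.
ISO: 3200 → 4000 → 5000 → 6400.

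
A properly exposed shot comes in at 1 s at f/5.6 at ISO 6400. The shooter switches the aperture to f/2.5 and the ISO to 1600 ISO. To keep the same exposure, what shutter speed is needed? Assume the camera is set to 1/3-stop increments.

Aperture: f/5.6 → f/5 → f/4.5 → f/4 → f/3.5 → f/3.2 → f/2.8 → f/2.5 — 2 1/3 stops wider (brighter).
ISO: 6400 → 5000 → 4000 → 3200 → 2500 → 2000 → 1600 — 2 stops lower (darker).
Net change so far: 1/3 stop brighter. Offset with the shutter speed: 1 → 0.8.

0.8 s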